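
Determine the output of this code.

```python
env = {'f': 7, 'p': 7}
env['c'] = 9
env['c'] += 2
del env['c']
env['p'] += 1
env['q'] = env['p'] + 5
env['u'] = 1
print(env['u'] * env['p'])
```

8

env['c'] = 9 → {'f': 7, 'p': 7, 'c': 9}
env['c'] = 9+2 = 11 → {'f': 7, 'p': 7, 'c': 11}
del 'c' → {'f': 7, 'p': 7}
env['p'] = 7+1 = 8 → {'f': 7, 'p': 8}
env['q'] = env['p']+5 = 13 → {'f': 7, 'p': 8, 'q': 13}
env['u'] = 1 → {'f': 7, 'p': 8, 'q': 13, 'u': 1}
env['u']*env['p'] = 1*8 = 8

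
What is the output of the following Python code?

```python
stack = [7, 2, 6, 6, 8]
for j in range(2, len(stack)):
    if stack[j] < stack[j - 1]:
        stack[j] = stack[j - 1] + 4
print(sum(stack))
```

29

j=2: 6>=2, unchanged → [7, 2, 6, 6, 8]
j=3: 6>=6, unchanged → [7, 2, 6, 6, 8]
j=4: 8>=6, unchanged → [7, 2, 6, 6, 8]
sum = 29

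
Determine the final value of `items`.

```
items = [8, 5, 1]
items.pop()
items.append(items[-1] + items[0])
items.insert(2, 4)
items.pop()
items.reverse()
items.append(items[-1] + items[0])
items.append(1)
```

pop() removes 1 → [8, 5]
append items[-1]+items[0] = 5+8 = 13 → [8, 5, 13]
insert 4 at 2 → [8, 5, 4, 13]
pop() removes 13 → [8, 5, 4]
reverse → [4, 5, 8]
append items[-1]+items[0] = 8+4 = 12 → [4, 5, 8, 12]
append 1 → [4, 5, 8, 12, 1]

[4, 5, 8, 12, 1]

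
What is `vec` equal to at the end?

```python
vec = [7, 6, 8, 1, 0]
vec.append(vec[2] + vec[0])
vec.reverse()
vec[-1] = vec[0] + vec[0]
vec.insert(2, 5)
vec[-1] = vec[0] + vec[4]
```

[15, 0, 5, 1, 8, 6, 23]

append vec[2]+vec[0] = 8+7 = 15 → [7, 6, 8, 1, 0, 15]
reverse → [15, 0, 1, 8, 6, 7]
vec[-1] = vec[0]+vec[0] = 15+15 = 30 → [15, 0, 1, 8, 6, 30]
insert 5 at 2 → [15, 0, 5, 1, 8, 6, 30]
vec[-1] = vec[0]+vec[4] = 15+8 = 23 → [15, 0, 5, 1, 8, 6, 23]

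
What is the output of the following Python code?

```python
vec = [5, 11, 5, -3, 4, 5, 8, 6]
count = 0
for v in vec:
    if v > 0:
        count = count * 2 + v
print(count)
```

826

v=5: >0, count = 0*2+5 = 5
v=11: >0, count = 5*2+11 = 21
v=5: >0, count = 21*2+5 = 47
v=-3: not >0
v=4: >0, count = 47*2+4 = 98
v=5: >0, count = 98*2+5 = 201
v=8: >0, count = 201*2+8 = 410
v=6: >0, count = 410*2+6 = 826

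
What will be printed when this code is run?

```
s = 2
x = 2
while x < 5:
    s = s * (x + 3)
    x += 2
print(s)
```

x=2: s = 2*5 = 10
x=4: s = 10*7 = 70

70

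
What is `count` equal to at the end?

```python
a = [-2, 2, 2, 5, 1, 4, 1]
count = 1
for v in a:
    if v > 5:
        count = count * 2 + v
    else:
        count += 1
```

8

v=-2: not >5, count = 1+1 = 2
v=2: not >5, count = 2+1 = 3
v=2: not >5, count = 3+1 = 4
v=5: not >5, count = 4+1 = 5
v=1: not >5, count = 5+1 = 6
v=4: not >5, count = 6+1 = 7
v=1: not >5, count = 7+1 = 8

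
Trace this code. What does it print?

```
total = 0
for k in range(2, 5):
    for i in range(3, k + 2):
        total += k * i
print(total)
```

75

k=2,i=3: total = 0+6 = 6
k=3,i=3: total = 6+9 = 15
k=3,i=4: total = 15+12 = 27
k=4,i=3: total = 27+12 = 39
k=4,i=4: total = 39+16 = 55
k=4,i=5: total = 55+20 = 75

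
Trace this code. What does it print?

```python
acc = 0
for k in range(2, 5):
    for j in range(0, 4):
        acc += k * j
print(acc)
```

k=2,j=0: acc = 0+0 = 0
k=2,j=1: acc = 0+2 = 2
k=2,j=2: acc = 2+4 = 6
k=2,j=3: acc = 6+6 = 12
k=3,j=0: acc = 12+0 = 12
k=3,j=1: acc = 12+3 = 15
k=3,j=2: acc = 15+6 = 21
k=3,j=3: acc = 21+9 = 30
k=4,j=0: acc = 30+0 = 30
k=4,j=1: acc = 30+4 = 34
k=4,j=2: acc = 34+8 = 42
k=4,j=3: acc = 42+12 = 54

54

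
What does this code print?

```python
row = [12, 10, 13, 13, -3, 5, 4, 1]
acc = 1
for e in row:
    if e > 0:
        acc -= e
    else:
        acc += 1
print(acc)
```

e=12: >0, acc = 1-12 = -11
e=10: >0, acc = (-11)-10 = -21
e=13: >0, acc = (-21)-13 = -34
e=13: >0, acc = (-34)-13 = -47
e=-3: not >0, acc = (-47)+1 = -46
e=5: >0, acc = (-46)-5 = -51
e=4: >0, acc = (-51)-4 = -55
e=1: >0, acc = (-55)-1 = -56

-56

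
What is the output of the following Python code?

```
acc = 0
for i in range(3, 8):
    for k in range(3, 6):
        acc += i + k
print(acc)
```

135

i=3,k=3: acc = 0+6 = 6
i=3,k=4: acc = 6+7 = 13
i=3,k=5: acc = 13+8 = 21
i=4,k=3: acc = 21+7 = 28
i=4,k=4: acc = 28+8 = 36
i=4,k=5: acc = 36+9 = 45
i=5,k=3: acc = 45+8 = 53
i=5,k=4: acc = 53+9 = 62
i=5,k=5: acc = 62+10 = 72
i=6,k=3: acc = 72+9 = 81
i=6,k=4: acc = 81+10 = 91
i=6,k=5: acc = 91+11 = 102
i=7,k=3: acc = 102+10 = 112
i=7,k=4: acc = 112+11 = 123
i=7,k=5: acc = 123+12 = 135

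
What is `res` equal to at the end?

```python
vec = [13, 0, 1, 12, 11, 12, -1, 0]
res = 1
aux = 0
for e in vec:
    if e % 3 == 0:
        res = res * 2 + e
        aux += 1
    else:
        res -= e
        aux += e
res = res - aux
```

e=13: not %3==0, res = 1-13 = -12; aux=13
e=0: %3==0, res = (-12)*2+0 = -24; aux=14
e=1: not %3==0, res = (-24)-1 = -25; aux=15
e=12: %3==0, res = (-25)*2+12 = -38; aux=16
e=11: not %3==0, res = (-38)-11 = -49; aux=27
e=12: %3==0, res = (-49)*2+12 = -86; aux=28
e=-1: not %3==0, res = (-86)-(-1) = -85; aux=27
e=0: %3==0, res = (-85)*2+0 = -170; aux=28
res-aux = (-170)-28 = -198

-198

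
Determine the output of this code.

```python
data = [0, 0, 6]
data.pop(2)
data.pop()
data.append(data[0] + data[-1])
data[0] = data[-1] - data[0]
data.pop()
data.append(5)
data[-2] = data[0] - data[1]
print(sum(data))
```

pop(2) removes 6 → [0, 0]
pop() removes 0 → [0]
append data[0]+data[-1] = 0+0 = 0 → [0, 0]
data[0] = data[-1]-data[0] = 0-0 = 0 → [0, 0]
pop() removes 0 → [0]
append 5 → [0, 5]
data[-2] = data[0]-data[1] = 0-5 = -5 → [-5, 5]
sum = 0

0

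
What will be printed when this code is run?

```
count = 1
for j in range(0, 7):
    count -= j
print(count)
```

-20

j=0: count = 1-0 = 1
j=1: count = 1-1 = 0
j=2: count = 0-2 = -2
j=3: count = (-2)-3 = -5
j=4: count = (-5)-4 = -9
j=5: count = (-9)-5 = -14
j=6: count = (-14)-6 = -20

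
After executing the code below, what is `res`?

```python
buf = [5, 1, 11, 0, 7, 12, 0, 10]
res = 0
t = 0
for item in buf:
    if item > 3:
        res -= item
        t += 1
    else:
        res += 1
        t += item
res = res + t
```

item=5: >3, res = 0-5 = -5; t=1
item=1: not >3, res = (-5)+1 = -4; t=2
item=11: >3, res = (-4)-11 = -15; t=3
item=0: not >3, res = (-15)+1 = -14; t=3
item=7: >3, res = (-14)-7 = -21; t=4
item=12: >3, res = (-21)-12 = -33; t=5
item=0: not >3, res = (-33)+1 = -32; t=5
item=10: >3, res = (-32)-10 = -42; t=6
res+t = (-42)+6 = -36

-36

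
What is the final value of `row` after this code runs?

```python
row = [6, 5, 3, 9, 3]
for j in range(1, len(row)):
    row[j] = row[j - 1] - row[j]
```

j=1: row[1] = 6-5 = 1 → [6, 1, 3, 9, 3]
j=2: row[2] = 1-3 = -2 → [6, 1, -2, 9, 3]
j=3: row[3] = (-2)-9 = -11 → [6, 1, -2, -11, 3]
j=4: row[4] = (-11)-3 = -14 → [6, 1, -2, -11, -14]

[6, 1, -2, -11, -14]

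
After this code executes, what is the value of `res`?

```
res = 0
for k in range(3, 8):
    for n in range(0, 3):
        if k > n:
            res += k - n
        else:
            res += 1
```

60

k=3,n=0: 3>0, res = 0+3 = 3
k=3,n=1: 3>1, res = 3+2 = 5
k=3,n=2: 3>2, res = 5+1 = 6
k=4,n=0: 4>0, res = 6+4 = 10
k=4,n=1: 4>1, res = 10+3 = 13
k=4,n=2: 4>2, res = 13+2 = 15
k=5,n=0: 5>0, res = 15+5 = 20
k=5,n=1: 5>1, res = 20+4 = 24
k=5,n=2: 5>2, res = 24+3 = 27
k=6,n=0: 6>0, res = 27+6 = 33
k=6,n=1: 6>1, res = 33+5 = 38
k=6,n=2: 6>2, res = 38+4 = 42
k=7,n=0: 7>0, res = 42+7 = 49
k=7,n=1: 7>1, res = 49+6 = 55
k=7,n=2: 7>2, res = 55+5 = 60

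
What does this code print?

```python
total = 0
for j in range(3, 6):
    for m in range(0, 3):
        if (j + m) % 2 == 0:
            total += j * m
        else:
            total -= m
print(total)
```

j=3,m=0: odd sum, total = 0-0 = 0
j=3,m=1: even sum, total = 0+3 = 3
j=3,m=2: odd sum, total = 3-2 = 1
j=4,m=0: even sum, total = 1+0 = 1
j=4,m=1: odd sum, total = 1-1 = 0
j=4,m=2: even sum, total = 0+8 = 8
j=5,m=0: odd sum, total = 8-0 = 8
j=5,m=1: even sum, total = 8+5 = 13
j=5,m=2: odd sum, total = 13-2 = 11

11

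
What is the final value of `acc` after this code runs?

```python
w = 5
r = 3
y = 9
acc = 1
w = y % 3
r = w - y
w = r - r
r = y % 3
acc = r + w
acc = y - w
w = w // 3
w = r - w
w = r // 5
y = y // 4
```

w = 9%3 = 0
r = 0-9 = -9
w = (-9)-(-9) = 0
r = 9%3 = 0
acc = 0+0 = 0
acc = 9-0 = 9
w = 0//3 = 0
w = 0-0 = 0
w = 0//5 = 0
y = 9//4 = 2

9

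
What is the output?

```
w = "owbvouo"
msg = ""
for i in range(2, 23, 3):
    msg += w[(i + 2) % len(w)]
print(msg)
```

oovobuw

i=2: add w[4]='o' → 'o'
i=5: add w[0]='o' → 'oo'
i=8: add w[3]='v' → 'oov'
i=11: add w[6]='o' → 'oovo'
i=14: add w[2]='b' → 'oovob'
i=17: add w[5]='u' → 'oovobu'
i=20: add w[1]='w' → 'oovobuw'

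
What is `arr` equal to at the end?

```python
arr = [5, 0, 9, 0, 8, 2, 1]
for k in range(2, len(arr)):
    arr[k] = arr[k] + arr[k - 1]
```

k=2: arr[2] = 9+0 = 9 → [5, 0, 9, 0, 8, 2, 1]
k=3: arr[3] = 0+9 = 9 → [5, 0, 9, 9, 8, 2, 1]
k=4: arr[4] = 8+9 = 17 → [5, 0, 9, 9, 17, 2, 1]
k=5: arr[5] = 2+17 = 19 → [5, 0, 9, 9, 17, 19, 1]
k=6: arr[6] = 1+19 = 20 → [5, 0, 9, 9, 17, 19, 20]

[5, 0, 9, 9, 17, 19, 20]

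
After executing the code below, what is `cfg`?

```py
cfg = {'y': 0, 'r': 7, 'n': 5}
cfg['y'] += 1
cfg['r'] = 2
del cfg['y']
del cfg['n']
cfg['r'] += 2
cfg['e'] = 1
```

cfg['y'] = 0+1 = 1 → {'y': 1, 'r': 7, 'n': 5}
cfg['r'] = 2 → {'y': 1, 'r': 2, 'n': 5}
del 'y' → {'r': 2, 'n': 5}
del 'n' → {'r': 2}
cfg['r'] = 2+2 = 4 → {'r': 4}
cfg['e'] = 1 → {'r': 4, 'e': 1}

{'r': 4, 'e': 1}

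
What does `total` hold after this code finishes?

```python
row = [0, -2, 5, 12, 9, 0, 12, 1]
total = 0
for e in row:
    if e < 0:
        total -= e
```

2

e=0: not <0
e=-2: <0, total = 0-(-2) = 2
e=5: not <0
e=12: not <0
e=9: not <0
e=0: not <0
e=12: not <0
e=1: not <0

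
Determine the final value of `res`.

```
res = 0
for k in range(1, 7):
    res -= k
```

-21

k=1: res = 0-1 = -1
k=2: res = (-1)-2 = -3
k=3: res = (-3)-3 = -6
k=4: res = (-6)-4 = -10
k=5: res = (-10)-5 = -15
k=6: res = (-15)-6 = -21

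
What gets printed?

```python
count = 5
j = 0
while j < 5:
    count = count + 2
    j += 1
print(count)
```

15

j=0: count = 5+2 = 7
j=1: count = 7+2 = 9
j=2: count = 9+2 = 11
j=3: count = 11+2 = 13
j=4: count = 13+2 = 15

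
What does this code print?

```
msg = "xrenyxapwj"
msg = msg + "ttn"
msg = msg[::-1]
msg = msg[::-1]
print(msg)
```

+ 'ttn' → 'xrenyxapwjttn'
reverse → 'nttjwpaxynerx'
reverse → 'xrenyxapwjttn'

xrenyxapwjttn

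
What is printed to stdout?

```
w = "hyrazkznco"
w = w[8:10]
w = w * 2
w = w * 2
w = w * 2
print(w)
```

slice [8:10] → 'co'
repeat ×2 → 'coco'
repeat ×2 → 'cocococo'
repeat ×2 → 'cocococococococo'

cocococococococo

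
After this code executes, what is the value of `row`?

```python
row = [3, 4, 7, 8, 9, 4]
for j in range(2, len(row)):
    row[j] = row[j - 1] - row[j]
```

j=2: row[2] = 4-7 = -3 → [3, 4, -3, 8, 9, 4]
j=3: row[3] = (-3)-8 = -11 → [3, 4, -3, -11, 9, 4]
j=4: row[4] = (-11)-9 = -20 → [3, 4, -3, -11, -20, 4]
j=5: row[5] = (-20)-4 = -24 → [3, 4, -3, -11, -20, -24]

[3, 4, -3, -11, -20, -24]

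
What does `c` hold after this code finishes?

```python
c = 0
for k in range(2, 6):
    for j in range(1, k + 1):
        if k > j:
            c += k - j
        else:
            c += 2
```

28

k=2,j=1: 2>1, c = 0+1 = 1
k=2,j=2: not 2>2, c = 1+2 = 3
k=3,j=1: 3>1, c = 3+2 = 5
k=3,j=2: 3>2, c = 5+1 = 6
k=3,j=3: not 3>3, c = 6+2 = 8
k=4,j=1: 4>1, c = 8+3 = 11
k=4,j=2: 4>2, c = 11+2 = 13
k=4,j=3: 4>3, c = 13+1 = 14
k=4,j=4: not 4>4, c = 14+2 = 16
k=5,j=1: 5>1, c = 16+4 = 20
k=5,j=2: 5>2, c = 20+3 = 23
k=5,j=3: 5>3, c = 23+2 = 25
k=5,j=4: 5>4, c = 25+1 = 26
k=5,j=5: not 5>5, c = 26+2 = 28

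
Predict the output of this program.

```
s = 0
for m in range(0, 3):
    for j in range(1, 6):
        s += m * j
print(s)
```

m=0,j=1: s = 0+0 = 0
m=0,j=2: s = 0+0 = 0
m=0,j=3: s = 0+0 = 0
m=0,j=4: s = 0+0 = 0
m=0,j=5: s = 0+0 = 0
m=1,j=1: s = 0+1 = 1
m=1,j=2: s = 1+2 = 3
m=1,j=3: s = 3+3 = 6
m=1,j=4: s = 6+4 = 10
m=1,j=5: s = 10+5 = 15
m=2,j=1: s = 15+2 = 17
m=2,j=2: s = 17+4 = 21
m=2,j=3: s = 21+6 = 27
m=2,j=4: s = 27+8 = 35
m=2,j=5: s = 35+10 = 45

45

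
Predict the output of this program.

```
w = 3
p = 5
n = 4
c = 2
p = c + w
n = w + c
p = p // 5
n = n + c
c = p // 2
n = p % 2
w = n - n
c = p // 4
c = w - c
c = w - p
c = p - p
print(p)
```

1

p = 2+3 = 5
n = 3+2 = 5
p = 5//5 = 1
n = 5+2 = 7
c = 1//2 = 0
n = 1%2 = 1
w = 1-1 = 0
c = 1//4 = 0
c = 0-0 = 0
c = 0-1 = -1
c = 1-1 = 0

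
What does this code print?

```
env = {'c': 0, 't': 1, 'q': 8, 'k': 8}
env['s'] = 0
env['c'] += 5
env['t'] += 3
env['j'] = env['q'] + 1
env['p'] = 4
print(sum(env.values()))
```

env['s'] = 0 → {'c': 0, 't': 1, 'q': 8, 'k': 8, 's': 0}
env['c'] = 0+5 = 5 → {'c': 5, 't': 1, 'q': 8, 'k': 8, 's': 0}
env['t'] = 1+3 = 4 → {'c': 5, 't': 4, 'q': 8, 'k': 8, 's': 0}
env['j'] = env['q']+1 = 9 → {'c': 5, 't': 4, 'q': 8, 'k': 8, 's': 0, 'j': 9}
env['p'] = 4 → {'c': 5, 't': 4, 'q': 8, 'k': 8, 's': 0, 'j': 9, 'p': 4}
sum of values = 38

38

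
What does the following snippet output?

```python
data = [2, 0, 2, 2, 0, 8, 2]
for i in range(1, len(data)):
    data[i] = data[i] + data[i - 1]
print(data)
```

i=1: data[1] = 0+2 = 2 → [2, 2, 2, 2, 0, 8, 2]
i=2: data[2] = 2+2 = 4 → [2, 2, 4, 2, 0, 8, 2]
i=3: data[3] = 2+4 = 6 → [2, 2, 4, 6, 0, 8, 2]
i=4: data[4] = 0+6 = 6 → [2, 2, 4, 6, 6, 8, 2]
i=5: data[5] = 8+6 = 14 → [2, 2, 4, 6, 6, 14, 2]
i=6: data[6] = 2+14 = 16 → [2, 2, 4, 6, 6, 14, 16]

[2, 2, 4, 6, 6, 14, 16]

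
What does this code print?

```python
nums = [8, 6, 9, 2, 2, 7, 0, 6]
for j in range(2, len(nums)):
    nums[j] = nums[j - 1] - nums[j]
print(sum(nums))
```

-49

j=2: nums[2] = 6-9 = -3 → [8, 6, -3, 2, 2, 7, 0, 6]
j=3: nums[3] = (-3)-2 = -5 → [8, 6, -3, -5, 2, 7, 0, 6]
j=4: nums[4] = (-5)-2 = -7 → [8, 6, -3, -5, -7, 7, 0, 6]
j=5: nums[5] = (-7)-7 = -14 → [8, 6, -3, -5, -7, -14, 0, 6]
j=6: nums[6] = (-14)-0 = -14 → [8, 6, -3, -5, -7, -14, -14, 6]
j=7: nums[7] = (-14)-6 = -20 → [8, 6, -3, -5, -7, -14, -14, -20]
sum = -49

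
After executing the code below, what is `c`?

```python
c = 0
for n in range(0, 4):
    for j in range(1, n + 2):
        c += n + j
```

40

n=0,j=1: c = 0+1 = 1
n=1,j=1: c = 1+2 = 3
n=1,j=2: c = 3+3 = 6
n=2,j=1: c = 6+3 = 9
n=2,j=2: c = 9+4 = 13
n=2,j=3: c = 13+5 = 18
n=3,j=1: c = 18+4 = 22
n=3,j=2: c = 22+5 = 27
n=3,j=3: c = 27+6 = 33
n=3,j=4: c = 33+7 = 40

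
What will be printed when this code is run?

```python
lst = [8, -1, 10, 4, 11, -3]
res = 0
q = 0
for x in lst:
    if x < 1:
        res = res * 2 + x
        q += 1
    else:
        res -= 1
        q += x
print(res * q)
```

-525

x=8: not <1, res = 0-1 = -1; q=8
x=-1: <1, res = (-1)*2+(-1) = -3; q=9
x=10: not <1, res = (-3)-1 = -4; q=19
x=4: not <1, res = (-4)-1 = -5; q=23
x=11: not <1, res = (-5)-1 = -6; q=34
x=-3: <1, res = (-6)*2+(-3) = -15; q=35
res*q = (-15)*35 = -525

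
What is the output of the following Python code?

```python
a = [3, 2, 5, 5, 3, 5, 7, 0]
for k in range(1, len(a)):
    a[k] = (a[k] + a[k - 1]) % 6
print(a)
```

k=1: a[1] = (2+3)%6 = 5 → [3, 5, 5, 5, 3, 5, 7, 0]
k=2: a[2] = (5+5)%6 = 4 → [3, 5, 4, 5, 3, 5, 7, 0]
k=3: a[3] = (5+4)%6 = 3 → [3, 5, 4, 3, 3, 5, 7, 0]
k=4: a[4] = (3+3)%6 = 0 → [3, 5, 4, 3, 0, 5, 7, 0]
k=5: a[5] = (5+0)%6 = 5 → [3, 5, 4, 3, 0, 5, 7, 0]
k=6: a[6] = (7+5)%6 = 0 → [3, 5, 4, 3, 0, 5, 0, 0]
k=7: a[7] = (0+0)%6 = 0 → [3, 5, 4, 3, 0, 5, 0, 0]

[3, 5, 4, 3, 0, 5, 0, 0]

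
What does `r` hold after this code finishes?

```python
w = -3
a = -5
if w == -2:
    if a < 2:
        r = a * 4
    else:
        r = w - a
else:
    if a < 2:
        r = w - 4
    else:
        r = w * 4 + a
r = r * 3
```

-21

w=-3, a=-5
w == -2 is False; a < 2 is True
→ r = w - 4 = -7
r = (-7)*3 = -21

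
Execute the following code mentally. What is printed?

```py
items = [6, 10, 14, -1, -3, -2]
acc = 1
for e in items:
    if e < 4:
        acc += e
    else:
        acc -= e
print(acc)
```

e=6: not <4, acc = 1-6 = -5
e=10: not <4, acc = (-5)-10 = -15
e=14: not <4, acc = (-15)-14 = -29
e=-1: <4, acc = (-29)+(-1) = -30
e=-3: <4, acc = (-30)+(-3) = -33
e=-2: <4, acc = (-33)+(-2) = -35

-35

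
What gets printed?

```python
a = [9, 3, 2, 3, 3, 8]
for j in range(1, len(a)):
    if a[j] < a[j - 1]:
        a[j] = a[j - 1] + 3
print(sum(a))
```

99

j=1: 3<9, a[1] = 9+3 = 12 → [9, 12, 2, 3, 3, 8]
j=2: 2<12, a[2] = 12+3 = 15 → [9, 12, 15, 3, 3, 8]
j=3: 3<15, a[3] = 15+3 = 18 → [9, 12, 15, 18, 3, 8]
j=4: 3<18, a[4] = 18+3 = 21 → [9, 12, 15, 18, 21, 8]
j=5: 8<21, a[5] = 21+3 = 24 → [9, 12, 15, 18, 21, 24]
sum = 99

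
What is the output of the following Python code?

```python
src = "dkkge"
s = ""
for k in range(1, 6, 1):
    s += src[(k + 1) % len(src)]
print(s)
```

k=1: add src[2]='k' → 'k'
k=2: add src[3]='g' → 'kg'
k=3: add src[4]='e' → 'kge'
k=4: add src[0]='d' → 'kged'
k=5: add src[1]='k' → 'kgedk'

kgedk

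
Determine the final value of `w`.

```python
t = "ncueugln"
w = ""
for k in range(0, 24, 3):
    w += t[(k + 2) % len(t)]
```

'ugnelcun'

k=0: add t[2]='u' → 'u'
k=3: add t[5]='g' → 'ug'
k=6: add t[0]='n' → 'ugn'
k=9: add t[3]='e' → 'ugne'
k=12: add t[6]='l' → 'ugnel'
k=15: add t[1]='c' → 'ugnelc'
k=18: add t[4]='u' → 'ugnelcu'
k=21: add t[7]='n' → 'ugnelcun'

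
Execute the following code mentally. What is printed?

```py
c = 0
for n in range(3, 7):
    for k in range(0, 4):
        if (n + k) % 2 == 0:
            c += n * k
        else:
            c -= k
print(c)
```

n=3,k=0: odd sum, c = 0-0 = 0
n=3,k=1: even sum, c = 0+3 = 3
n=3,k=2: odd sum, c = 3-2 = 1
n=3,k=3: even sum, c = 1+9 = 10
n=4,k=0: even sum, c = 10+0 = 10
n=4,k=1: odd sum, c = 10-1 = 9
n=4,k=2: even sum, c = 9+8 = 17
n=4,k=3: odd sum, c = 17-3 = 14
n=5,k=0: odd sum, c = 14-0 = 14
n=5,k=1: even sum, c = 14+5 = 19
n=5,k=2: odd sum, c = 19-2 = 17
n=5,k=3: even sum, c = 17+15 = 32
n=6,k=0: even sum, c = 32+0 = 32
n=6,k=1: odd sum, c = 32-1 = 31
n=6,k=2: even sum, c = 31+12 = 43
n=6,k=3: odd sum, c = 43-3 = 40

40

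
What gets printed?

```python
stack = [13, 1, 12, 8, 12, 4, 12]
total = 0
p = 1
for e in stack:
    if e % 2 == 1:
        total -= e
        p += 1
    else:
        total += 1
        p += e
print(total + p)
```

42

e=13: odd, total = 0-13 = -13; p=2
e=1: odd, total = (-13)-1 = -14; p=3
e=12: not odd, total = (-14)+1 = -13; p=15
e=8: not odd, total = (-13)+1 = -12; p=23
e=12: not odd, total = (-12)+1 = -11; p=35
e=4: not odd, total = (-11)+1 = -10; p=39
e=12: not odd, total = (-10)+1 = -9; p=51
total+p = (-9)+51 = 42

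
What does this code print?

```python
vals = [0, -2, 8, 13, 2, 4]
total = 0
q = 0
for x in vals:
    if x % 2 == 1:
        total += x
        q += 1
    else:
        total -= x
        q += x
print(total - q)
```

-12

x=0: not odd, total = 0-0 = 0; q=0
x=-2: not odd, total = 0-(-2) = 2; q=-2
x=8: not odd, total = 2-8 = -6; q=6
x=13: odd, total = (-6)+13 = 7; q=7
x=2: not odd, total = 7-2 = 5; q=9
x=4: not odd, total = 5-4 = 1; q=13
total-q = 1-13 = -12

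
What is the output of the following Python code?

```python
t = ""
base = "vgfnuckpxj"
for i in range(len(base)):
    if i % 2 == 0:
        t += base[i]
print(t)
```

i=0: add 'v' → 'v'
i=1: skip
i=2: add 'f' → 'vf'
i=3: skip
i=4: add 'u' → 'vfu'
i=5: skip
i=6: add 'k' → 'vfuk'
i=7: skip
i=8: add 'x' → 'vfukx'
i=9: skip

vfukx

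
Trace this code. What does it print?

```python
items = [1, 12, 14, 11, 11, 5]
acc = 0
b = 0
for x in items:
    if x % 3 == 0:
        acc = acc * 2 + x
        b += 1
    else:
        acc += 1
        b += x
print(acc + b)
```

61

x=1: not %3==0, acc = 0+1 = 1; b=1
x=12: %3==0, acc = 1*2+12 = 14; b=2
x=14: not %3==0, acc = 14+1 = 15; b=16
x=11: not %3==0, acc = 15+1 = 16; b=27
x=11: not %3==0, acc = 16+1 = 17; b=38
x=5: not %3==0, acc = 17+1 = 18; b=43
acc+b = 18+43 = 61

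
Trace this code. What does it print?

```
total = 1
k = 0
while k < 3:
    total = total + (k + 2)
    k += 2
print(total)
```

7

k=0: total = 1+2 = 3
k=2: total = 3+4 = 7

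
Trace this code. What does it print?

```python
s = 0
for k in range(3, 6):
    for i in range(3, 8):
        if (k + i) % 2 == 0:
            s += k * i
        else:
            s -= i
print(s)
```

125

k=3,i=3: even sum, s = 0+9 = 9
k=3,i=4: odd sum, s = 9-4 = 5
k=3,i=5: even sum, s = 5+15 = 20
k=3,i=6: odd sum, s = 20-6 = 14
k=3,i=7: even sum, s = 14+21 = 35
k=4,i=3: odd sum, s = 35-3 = 32
k=4,i=4: even sum, s = 32+16 = 48
k=4,i=5: odd sum, s = 48-5 = 43
k=4,i=6: even sum, s = 43+24 = 67
k=4,i=7: odd sum, s = 67-7 = 60
k=5,i=3: even sum, s = 60+15 = 75
k=5,i=4: odd sum, s = 75-4 = 71
k=5,i=5: even sum, s = 71+25 = 96
k=5,i=6: odd sum, s = 96-6 = 90
k=5,i=7: even sum, s = 90+35 = 125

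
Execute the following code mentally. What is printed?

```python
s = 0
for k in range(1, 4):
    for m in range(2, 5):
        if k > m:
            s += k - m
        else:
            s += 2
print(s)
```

k=1,m=2: not 1>2, s = 0+2 = 2
k=1,m=3: not 1>3, s = 2+2 = 4
k=1,m=4: not 1>4, s = 4+2 = 6
k=2,m=2: not 2>2, s = 6+2 = 8
k=2,m=3: not 2>3, s = 8+2 = 10
k=2,m=4: not 2>4, s = 10+2 = 12
k=3,m=2: 3>2, s = 12+1 = 13
k=3,m=3: not 3>3, s = 13+2 = 15
k=3,m=4: not 3>4, s = 15+2 = 17

17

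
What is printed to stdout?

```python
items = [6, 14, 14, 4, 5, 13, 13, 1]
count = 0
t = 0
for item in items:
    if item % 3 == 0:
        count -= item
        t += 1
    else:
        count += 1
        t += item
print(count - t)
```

item=6: %3==0, count = 0-6 = -6; t=1
item=14: not %3==0, count = (-6)+1 = -5; t=15
item=14: not %3==0, count = (-5)+1 = -4; t=29
item=4: not %3==0, count = (-4)+1 = -3; t=33
item=5: not %3==0, count = (-3)+1 = -2; t=38
item=13: not %3==0, count = (-2)+1 = -1; t=51
item=13: not %3==0, count = (-1)+1 = 0; t=64
item=1: not %3==0, count = 0+1 = 1; t=65
count-t = 1-65 = -64

-64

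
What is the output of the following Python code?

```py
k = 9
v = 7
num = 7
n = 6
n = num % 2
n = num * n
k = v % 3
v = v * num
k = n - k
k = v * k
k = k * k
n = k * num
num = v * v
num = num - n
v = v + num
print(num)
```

-602651

n = 7%2 = 1
n = 7*1 = 7
k = 7%3 = 1
v = 7*7 = 49
k = 7-1 = 6
k = 49*6 = 294
k = 294*294 = 86436
n = 86436*7 = 605052
num = 49*49 = 2401
num = 2401-605052 = -602651
v = 49+(-602651) = -602602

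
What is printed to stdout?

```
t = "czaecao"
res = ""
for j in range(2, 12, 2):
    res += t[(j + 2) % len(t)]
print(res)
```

j=2: add t[4]='c' → 'c'
j=4: add t[6]='o' → 'co'
j=6: add t[1]='z' → 'coz'
j=8: add t[3]='e' → 'coze'
j=10: add t[5]='a' → 'cozea'

cozea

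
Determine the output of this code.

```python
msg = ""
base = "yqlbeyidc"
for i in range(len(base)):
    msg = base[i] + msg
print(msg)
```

cdiyeblqy

i=0: prepend 'y' → 'y'
i=1: prepend 'q' → 'qy'
i=2: prepend 'l' → 'lqy'
i=3: prepend 'b' → 'blqy'
i=4: prepend 'e' → 'eblqy'
i=5: prepend 'y' → 'yeblqy'
i=6: prepend 'i' → 'iyeblqy'
i=7: prepend 'd' → 'diyeblqy'
i=8: prepend 'c' → 'cdiyeblqy'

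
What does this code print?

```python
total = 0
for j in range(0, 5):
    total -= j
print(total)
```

j=0: total = 0-0 = 0
j=1: total = 0-1 = -1
j=2: total = (-1)-2 = -3
j=3: total = (-3)-3 = -6
j=4: total = (-6)-4 = -10

-10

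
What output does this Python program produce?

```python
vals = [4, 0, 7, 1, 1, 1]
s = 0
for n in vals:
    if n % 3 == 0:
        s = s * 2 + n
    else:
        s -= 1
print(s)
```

-6

n=4: not %3==0, s = 0-1 = -1
n=0: %3==0, s = (-1)*2+0 = -2
n=7: not %3==0, s = (-2)-1 = -3
n=1: not %3==0, s = (-3)-1 = -4
n=1: not %3==0, s = (-4)-1 = -5
n=1: not %3==0, s = (-5)-1 = -6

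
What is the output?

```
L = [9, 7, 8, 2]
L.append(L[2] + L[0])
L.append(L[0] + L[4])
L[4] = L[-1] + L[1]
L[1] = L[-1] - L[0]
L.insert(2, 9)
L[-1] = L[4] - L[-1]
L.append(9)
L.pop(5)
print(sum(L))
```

30

append L[2]+L[0] = 8+9 = 17 → [9, 7, 8, 2, 17]
append L[0]+L[4] = 9+17 = 26 → [9, 7, 8, 2, 17, 26]
L[4] = L[-1]+L[1] = 26+7 = 33 → [9, 7, 8, 2, 33, 26]
L[1] = L[-1]-L[0] = 26-9 = 17 → [9, 17, 8, 2, 33, 26]
insert 9 at 2 → [9, 17, 9, 8, 2, 33, 26]
L[-1] = L[4]-L[-1] = 2-26 = -24 → [9, 17, 9, 8, 2, 33, -24]
append 9 → [9, 17, 9, 8, 2, 33, -24, 9]
pop(5) removes 33 → [9, 17, 9, 8, 2, -24, 9]
sum = 30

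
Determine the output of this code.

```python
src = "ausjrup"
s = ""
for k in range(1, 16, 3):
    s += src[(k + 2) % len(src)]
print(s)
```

k=1: add src[3]='j' → 'j'
k=4: add src[6]='p' → 'jp'
k=7: add src[2]='s' → 'jps'
k=10: add src[5]='u' → 'jpsu'
k=13: add src[1]='u' → 'jpsuu'

jpsuu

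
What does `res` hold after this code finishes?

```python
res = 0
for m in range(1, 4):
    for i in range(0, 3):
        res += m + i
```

27

m=1,i=0: res = 0+1 = 1
m=1,i=1: res = 1+2 = 3
m=1,i=2: res = 3+3 = 6
m=2,i=0: res = 6+2 = 8
m=2,i=1: res = 8+3 = 11
m=2,i=2: res = 11+4 = 15
m=3,i=0: res = 15+3 = 18
m=3,i=1: res = 18+4 = 22
m=3,i=2: res = 22+5 = 27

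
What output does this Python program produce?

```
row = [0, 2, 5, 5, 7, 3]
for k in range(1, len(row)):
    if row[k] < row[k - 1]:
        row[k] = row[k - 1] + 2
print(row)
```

[0, 2, 5, 5, 7, 9]

k=1: 2>=0, unchanged → [0, 2, 5, 5, 7, 3]
k=2: 5>=2, unchanged → [0, 2, 5, 5, 7, 3]
k=3: 5>=5, unchanged → [0, 2, 5, 5, 7, 3]
k=4: 7>=5, unchanged → [0, 2, 5, 5, 7, 3]
k=5: 3<7, row[5] = 7+2 = 9 → [0, 2, 5, 5, 7, 9]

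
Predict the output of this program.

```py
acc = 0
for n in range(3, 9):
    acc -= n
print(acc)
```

n=3: acc = 0-3 = -3
n=4: acc = (-3)-4 = -7
n=5: acc = (-7)-5 = -12
n=6: acc = (-12)-6 = -18
n=7: acc = (-18)-7 = -25
n=8: acc = (-25)-8 = -33

-33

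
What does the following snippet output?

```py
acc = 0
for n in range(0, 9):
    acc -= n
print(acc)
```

n=0: acc = 0-0 = 0
n=1: acc = 0-1 = -1
n=2: acc = (-1)-2 = -3
n=3: acc = (-3)-3 = -6
n=4: acc = (-6)-4 = -10
n=5: acc = (-10)-5 = -15
n=6: acc = (-15)-6 = -21
n=7: acc = (-21)-7 = -28
n=8: acc = (-28)-8 = -36

-36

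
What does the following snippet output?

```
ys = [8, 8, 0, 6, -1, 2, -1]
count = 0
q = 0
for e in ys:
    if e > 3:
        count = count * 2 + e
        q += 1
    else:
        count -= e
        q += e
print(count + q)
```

57

e=8: >3, count = 0*2+8 = 8; q=1
e=8: >3, count = 8*2+8 = 24; q=2
e=0: not >3, count = 24-0 = 24; q=2
e=6: >3, count = 24*2+6 = 54; q=3
e=-1: not >3, count = 54-(-1) = 55; q=2
e=2: not >3, count = 55-2 = 53; q=4
e=-1: not >3, count = 53-(-1) = 54; q=3
count+q = 54+3 = 57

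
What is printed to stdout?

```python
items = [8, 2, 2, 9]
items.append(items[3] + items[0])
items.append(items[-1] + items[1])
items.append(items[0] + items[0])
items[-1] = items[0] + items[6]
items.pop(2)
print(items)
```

append items[3]+items[0] = 9+8 = 17 → [8, 2, 2, 9, 17]
append items[-1]+items[1] = 17+2 = 19 → [8, 2, 2, 9, 17, 19]
append items[0]+items[0] = 8+8 = 16 → [8, 2, 2, 9, 17, 19, 16]
items[-1] = items[0]+items[6] = 8+16 = 24 → [8, 2, 2, 9, 17, 19, 24]
pop(2) removes 2 → [8, 2, 9, 17, 19, 24]

[8, 2, 9, 17, 19, 24]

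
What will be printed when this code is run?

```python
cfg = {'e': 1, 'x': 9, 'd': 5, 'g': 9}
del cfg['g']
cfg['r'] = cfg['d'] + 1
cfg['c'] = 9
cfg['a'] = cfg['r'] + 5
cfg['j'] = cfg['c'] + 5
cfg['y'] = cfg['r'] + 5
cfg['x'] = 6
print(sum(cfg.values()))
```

63

del 'g' → {'e': 1, 'x': 9, 'd': 5}
cfg['r'] = cfg['d']+1 = 6 → {'e': 1, 'x': 9, 'd': 5, 'r': 6}
cfg['c'] = 9 → {'e': 1, 'x': 9, 'd': 5, 'r': 6, 'c': 9}
cfg['a'] = cfg['r']+5 = 11 → {'e': 1, 'x': 9, 'd': 5, 'r': 6, 'c': 9, 'a': 11}
cfg['j'] = cfg['c']+5 = 14 → {'e': 1, 'x': 9, 'd': 5, 'r': 6, 'c': 9, 'a': 11, 'j': 14}
cfg['y'] = cfg['r']+5 = 11 → {'e': 1, 'x': 9, 'd': 5, 'r': 6, 'c': 9, 'a': 11, 'j': 14, 'y': 11}
cfg['x'] = 6 → {'e': 1, 'x': 6, 'd': 5, 'r': 6, 'c': 9, 'a': 11, 'j': 14, 'y': 11}
sum of values = 63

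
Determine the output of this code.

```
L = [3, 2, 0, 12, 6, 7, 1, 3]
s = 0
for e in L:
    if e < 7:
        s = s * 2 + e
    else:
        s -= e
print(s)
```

33

e=3: <7, s = 0*2+3 = 3
e=2: <7, s = 3*2+2 = 8
e=0: <7, s = 8*2+0 = 16
e=12: not <7, s = 16-12 = 4
e=6: <7, s = 4*2+6 = 14
e=7: not <7, s = 14-7 = 7
e=1: <7, s = 7*2+1 = 15
e=3: <7, s = 15*2+3 = 33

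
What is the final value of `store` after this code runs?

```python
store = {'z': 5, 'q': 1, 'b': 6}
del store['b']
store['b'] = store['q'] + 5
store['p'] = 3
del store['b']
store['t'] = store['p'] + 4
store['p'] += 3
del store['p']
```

del 'b' → {'z': 5, 'q': 1}
store['b'] = store['q']+5 = 6 → {'z': 5, 'q': 1, 'b': 6}
store['p'] = 3 → {'z': 5, 'q': 1, 'b': 6, 'p': 3}
del 'b' → {'z': 5, 'q': 1, 'p': 3}
store['t'] = store['p']+4 = 7 → {'z': 5, 'q': 1, 'p': 3, 't': 7}
store['p'] = 3+3 = 6 → {'z': 5, 'q': 1, 'p': 6, 't': 7}
del 'p' → {'z': 5, 'q': 1, 't': 7}

{'z': 5, 'q': 1, 't': 7}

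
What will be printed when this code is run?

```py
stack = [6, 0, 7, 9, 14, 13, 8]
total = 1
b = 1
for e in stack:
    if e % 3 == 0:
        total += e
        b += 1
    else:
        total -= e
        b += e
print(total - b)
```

-72

e=6: %3==0, total = 1+6 = 7; b=2
e=0: %3==0, total = 7+0 = 7; b=3
e=7: not %3==0, total = 7-7 = 0; b=10
e=9: %3==0, total = 0+9 = 9; b=11
e=14: not %3==0, total = 9-14 = -5; b=25
e=13: not %3==0, total = (-5)-13 = -18; b=38
e=8: not %3==0, total = (-18)-8 = -26; b=46
total-b = (-26)-46 = -72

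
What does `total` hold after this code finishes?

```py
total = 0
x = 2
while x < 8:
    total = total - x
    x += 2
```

-12

x=2: total = 0-2 = -2
x=4: total = (-2)-4 = -6
x=6: total = (-6)-6 = -12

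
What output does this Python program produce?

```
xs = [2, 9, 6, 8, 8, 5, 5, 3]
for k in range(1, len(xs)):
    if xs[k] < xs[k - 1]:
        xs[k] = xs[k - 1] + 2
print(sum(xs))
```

k=1: 9>=2, unchanged → [2, 9, 6, 8, 8, 5, 5, 3]
k=2: 6<9, xs[2] = 9+2 = 11 → [2, 9, 11, 8, 8, 5, 5, 3]
k=3: 8<11, xs[3] = 11+2 = 13 → [2, 9, 11, 13, 8, 5, 5, 3]
k=4: 8<13, xs[4] = 13+2 = 15 → [2, 9, 11, 13, 15, 5, 5, 3]
k=5: 5<15, xs[5] = 15+2 = 17 → [2, 9, 11, 13, 15, 17, 5, 3]
k=6: 5<17, xs[6] = 17+2 = 19 → [2, 9, 11, 13, 15, 17, 19, 3]
k=7: 3<19, xs[7] = 19+2 = 21 → [2, 9, 11, 13, 15, 17, 19, 21]
sum = 107

107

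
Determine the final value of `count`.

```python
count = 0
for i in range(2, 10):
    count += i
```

i=2: count = 0+2 = 2
i=3: count = 2+3 = 5
i=4: count = 5+4 = 9
i=5: count = 9+5 = 14
i=6: count = 14+6 = 20
i=7: count = 20+7 = 27
i=8: count = 27+8 = 35
i=9: count = 35+9 = 44

44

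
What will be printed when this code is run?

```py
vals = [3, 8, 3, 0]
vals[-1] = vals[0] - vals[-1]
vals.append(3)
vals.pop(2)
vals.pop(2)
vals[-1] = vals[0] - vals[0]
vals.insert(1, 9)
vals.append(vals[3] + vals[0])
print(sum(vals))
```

vals[-1] = vals[0]-vals[-1] = 3-0 = 3 → [3, 8, 3, 3]
append 3 → [3, 8, 3, 3, 3]
pop(2) removes 3 → [3, 8, 3, 3]
pop(2) removes 3 → [3, 8, 3]
vals[-1] = vals[0]-vals[0] = 3-3 = 0 → [3, 8, 0]
insert 9 at 1 → [3, 9, 8, 0]
append vals[3]+vals[0] = 0+3 = 3 → [3, 9, 8, 0, 3]
sum = 23

23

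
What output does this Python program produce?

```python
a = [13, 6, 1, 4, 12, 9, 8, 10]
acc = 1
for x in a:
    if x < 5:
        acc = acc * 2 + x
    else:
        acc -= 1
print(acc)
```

x=13: not <5, acc = 1-1 = 0
x=6: not <5, acc = 0-1 = -1
x=1: <5, acc = (-1)*2+1 = -1
x=4: <5, acc = (-1)*2+4 = 2
x=12: not <5, acc = 2-1 = 1
x=9: not <5, acc = 1-1 = 0
x=8: not <5, acc = 0-1 = -1
x=10: not <5, acc = (-1)-1 = -2

-2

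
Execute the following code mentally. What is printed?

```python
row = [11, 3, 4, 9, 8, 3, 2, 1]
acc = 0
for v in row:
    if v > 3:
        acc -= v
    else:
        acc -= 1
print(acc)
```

-36

v=11: >3, acc = 0-11 = -11
v=3: not >3, acc = (-11)-1 = -12
v=4: >3, acc = (-12)-4 = -16
v=9: >3, acc = (-16)-9 = -25
v=8: >3, acc = (-25)-8 = -33
v=3: not >3, acc = (-33)-1 = -34
v=2: not >3, acc = (-34)-1 = -35
v=1: not >3, acc = (-35)-1 = -36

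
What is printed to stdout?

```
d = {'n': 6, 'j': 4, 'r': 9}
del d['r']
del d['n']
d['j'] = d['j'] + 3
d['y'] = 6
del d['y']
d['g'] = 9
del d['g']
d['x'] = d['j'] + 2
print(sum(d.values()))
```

del 'r' → {'n': 6, 'j': 4}
del 'n' → {'j': 4}
d['j'] = d['j']+3 = 7 → {'j': 7}
d['y'] = 6 → {'j': 7, 'y': 6}
del 'y' → {'j': 7}
d['g'] = 9 → {'j': 7, 'g': 9}
del 'g' → {'j': 7}
d['x'] = d['j']+2 = 9 → {'j': 7, 'x': 9}
sum of values = 16

16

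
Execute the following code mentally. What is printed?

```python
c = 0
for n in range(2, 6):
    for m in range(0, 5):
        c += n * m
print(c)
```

140

n=2,m=0: c = 0+0 = 0
n=2,m=1: c = 0+2 = 2
n=2,m=2: c = 2+4 = 6
n=2,m=3: c = 6+6 = 12
n=2,m=4: c = 12+8 = 20
n=3,m=0: c = 20+0 = 20
n=3,m=1: c = 20+3 = 23
n=3,m=2: c = 23+6 = 29
n=3,m=3: c = 29+9 = 38
n=3,m=4: c = 38+12 = 50
n=4,m=0: c = 50+0 = 50
n=4,m=1: c = 50+4 = 54
n=4,m=2: c = 54+8 = 62
n=4,m=3: c = 62+12 = 74
n=4,m=4: c = 74+16 = 90
n=5,m=0: c = 90+0 = 90
n=5,m=1: c = 90+5 = 95
n=5,m=2: c = 95+10 = 105
n=5,m=3: c = 105+15 = 120
n=5,m=4: c = 120+20 = 140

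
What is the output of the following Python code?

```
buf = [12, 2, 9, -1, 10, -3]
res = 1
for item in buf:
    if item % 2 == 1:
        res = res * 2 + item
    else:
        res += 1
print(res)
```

item=12: not odd, res = 1+1 = 2
item=2: not odd, res = 2+1 = 3
item=9: odd, res = 3*2+9 = 15
item=-1: odd, res = 15*2+(-1) = 29
item=10: not odd, res = 29+1 = 30
item=-3: odd, res = 30*2+(-3) = 57

57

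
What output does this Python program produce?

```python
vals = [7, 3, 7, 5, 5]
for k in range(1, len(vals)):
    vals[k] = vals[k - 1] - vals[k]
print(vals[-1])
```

-13

k=1: vals[1] = 7-3 = 4 → [7, 4, 7, 5, 5]
k=2: vals[2] = 4-7 = -3 → [7, 4, -3, 5, 5]
k=3: vals[3] = (-3)-5 = -8 → [7, 4, -3, -8, 5]
k=4: vals[4] = (-8)-5 = -13 → [7, 4, -3, -8, -13]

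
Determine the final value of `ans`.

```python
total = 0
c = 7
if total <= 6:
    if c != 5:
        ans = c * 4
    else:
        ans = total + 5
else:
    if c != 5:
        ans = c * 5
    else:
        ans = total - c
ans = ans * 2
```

56

total=0, c=7
total <= 6 is True; c != 5 is True
→ ans = c * 4 = 28
ans = 28*2 = 56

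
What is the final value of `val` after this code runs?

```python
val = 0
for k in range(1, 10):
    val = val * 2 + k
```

k=1: val = 0*2+1 = 1
k=2: val = 1*2+2 = 4
k=3: val = 4*2+3 = 11
k=4: val = 11*2+4 = 26
k=5: val = 26*2+5 = 57
k=6: val = 57*2+6 = 120
k=7: val = 120*2+7 = 247
k=8: val = 247*2+8 = 502
k=9: val = 502*2+9 = 1013

1013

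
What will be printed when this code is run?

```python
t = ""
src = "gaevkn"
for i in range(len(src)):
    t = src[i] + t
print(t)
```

i=0: prepend 'g' → 'g'
i=1: prepend 'a' → 'ag'
i=2: prepend 'e' → 'eag'
i=3: prepend 'v' → 'veag'
i=4: prepend 'k' → 'kveag'
i=5: prepend 'n' → 'nkveag'

nkveag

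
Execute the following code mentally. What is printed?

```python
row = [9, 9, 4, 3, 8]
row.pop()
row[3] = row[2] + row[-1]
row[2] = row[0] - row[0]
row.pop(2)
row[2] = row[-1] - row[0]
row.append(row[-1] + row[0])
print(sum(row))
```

pop() removes 8 → [9, 9, 4, 3]
row[3] = row[2]+row[-1] = 4+3 = 7 → [9, 9, 4, 7]
row[2] = row[0]-row[0] = 9-9 = 0 → [9, 9, 0, 7]
pop(2) removes 0 → [9, 9, 7]
row[2] = row[-1]-row[0] = 7-9 = -2 → [9, 9, -2]
append row[-1]+row[0] = (-2)+9 = 7 → [9, 9, -2, 7]
sum = 23

23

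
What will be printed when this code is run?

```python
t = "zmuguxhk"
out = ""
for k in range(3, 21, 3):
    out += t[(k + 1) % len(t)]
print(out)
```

k=3: add t[4]='u' → 'u'
k=6: add t[7]='k' → 'uk'
k=9: add t[2]='u' → 'uku'
k=12: add t[5]='x' → 'ukux'
k=15: add t[0]='z' → 'ukuxz'
k=18: add t[3]='g' → 'ukuxzg'

ukuxzg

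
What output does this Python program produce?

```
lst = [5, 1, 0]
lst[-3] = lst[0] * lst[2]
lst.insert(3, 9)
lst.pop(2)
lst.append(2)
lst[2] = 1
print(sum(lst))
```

lst[-3] = lst[0]*lst[2] = 5*0 = 0 → [0, 1, 0]
insert 9 at 3 → [0, 1, 0, 9]
pop(2) removes 0 → [0, 1, 9]
append 2 → [0, 1, 9, 2]
lst[2] = 1 → [0, 1, 1, 2]
sum = 4

4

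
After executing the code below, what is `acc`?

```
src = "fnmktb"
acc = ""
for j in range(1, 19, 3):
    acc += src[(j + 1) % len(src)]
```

'mbmbmb'

j=1: add src[2]='m' → 'm'
j=4: add src[5]='b' → 'mb'
j=7: add src[2]='m' → 'mbm'
j=10: add src[5]='b' → 'mbmb'
j=13: add src[2]='m' → 'mbmbm'
j=16: add src[5]='b' → 'mbmbmb'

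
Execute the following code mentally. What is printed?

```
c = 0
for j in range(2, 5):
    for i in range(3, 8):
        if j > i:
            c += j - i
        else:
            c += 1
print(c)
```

15

j=2,i=3: not 2>3, c = 0+1 = 1
j=2,i=4: not 2>4, c = 1+1 = 2
j=2,i=5: not 2>5, c = 2+1 = 3
j=2,i=6: not 2>6, c = 3+1 = 4
j=2,i=7: not 2>7, c = 4+1 = 5
j=3,i=3: not 3>3, c = 5+1 = 6
j=3,i=4: not 3>4, c = 6+1 = 7
j=3,i=5: not 3>5, c = 7+1 = 8
j=3,i=6: not 3>6, c = 8+1 = 9
j=3,i=7: not 3>7, c = 9+1 = 10
j=4,i=3: 4>3, c = 10+1 = 11
j=4,i=4: not 4>4, c = 11+1 = 12
j=4,i=5: not 4>5, c = 12+1 = 13
j=4,i=6: not 4>6, c = 13+1 = 14
j=4,i=7: not 4>7, c = 14+1 = 15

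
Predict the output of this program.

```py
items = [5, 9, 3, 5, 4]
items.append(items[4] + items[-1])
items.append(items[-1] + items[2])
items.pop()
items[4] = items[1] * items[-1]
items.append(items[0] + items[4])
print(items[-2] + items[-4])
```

append items[4]+items[-1] = 4+4 = 8 → [5, 9, 3, 5, 4, 8]
append items[-1]+items[2] = 8+3 = 11 → [5, 9, 3, 5, 4, 8, 11]
pop() removes 11 → [5, 9, 3, 5, 4, 8]
items[4] = items[1]*items[-1] = 9*8 = 72 → [5, 9, 3, 5, 72, 8]
append items[0]+items[4] = 5+72 = 77 → [5, 9, 3, 5, 72, 8, 77]
items[-2]+items[-4] = 8+5 = 13

13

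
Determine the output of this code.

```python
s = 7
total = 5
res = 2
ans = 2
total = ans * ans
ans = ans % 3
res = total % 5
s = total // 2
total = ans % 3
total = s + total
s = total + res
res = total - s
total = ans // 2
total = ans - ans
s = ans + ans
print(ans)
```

total = 2*2 = 4
ans = 2%3 = 2
res = 4%5 = 4
s = 4//2 = 2
total = 2%3 = 2
total = 2+2 = 4
s = 4+4 = 8
res = 4-8 = -4
total = 2//2 = 1
total = 2-2 = 0
s = 2+2 = 4

2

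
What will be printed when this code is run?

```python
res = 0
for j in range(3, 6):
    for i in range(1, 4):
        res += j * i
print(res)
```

72

j=3,i=1: res = 0+3 = 3
j=3,i=2: res = 3+6 = 9
j=3,i=3: res = 9+9 = 18
j=4,i=1: res = 18+4 = 22
j=4,i=2: res = 22+8 = 30
j=4,i=3: res = 30+12 = 42
j=5,i=1: res = 42+5 = 47
j=5,i=2: res = 47+10 = 57
j=5,i=3: res = 57+15 = 72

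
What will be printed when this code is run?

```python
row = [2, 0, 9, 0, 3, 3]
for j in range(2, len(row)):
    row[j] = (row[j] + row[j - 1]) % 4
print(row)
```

j=2: row[2] = (9+0)%4 = 1 → [2, 0, 1, 0, 3, 3]
j=3: row[3] = (0+1)%4 = 1 → [2, 0, 1, 1, 3, 3]
j=4: row[4] = (3+1)%4 = 0 → [2, 0, 1, 1, 0, 3]
j=5: row[5] = (3+0)%4 = 3 → [2, 0, 1, 1, 0, 3]

[2, 0, 1, 1, 0, 3]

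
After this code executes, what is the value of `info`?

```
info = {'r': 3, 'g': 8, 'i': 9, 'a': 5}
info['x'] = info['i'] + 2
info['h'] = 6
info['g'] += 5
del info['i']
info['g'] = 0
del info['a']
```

{'r': 3, 'g': 0, 'x': 11, 'h': 6}

info['x'] = info['i']+2 = 11 → {'r': 3, 'g': 8, 'i': 9, 'a': 5, 'x': 11}
info['h'] = 6 → {'r': 3, 'g': 8, 'i': 9, 'a': 5, 'x': 11, 'h': 6}
info['g'] = 8+5 = 13 → {'r': 3, 'g': 13, 'i': 9, 'a': 5, 'x': 11, 'h': 6}
del 'i' → {'r': 3, 'g': 13, 'a': 5, 'x': 11, 'h': 6}
info['g'] = 0 → {'r': 3, 'g': 0, 'a': 5, 'x': 11, 'h': 6}
del 'a' → {'r': 3, 'g': 0, 'x': 11, 'h': 6}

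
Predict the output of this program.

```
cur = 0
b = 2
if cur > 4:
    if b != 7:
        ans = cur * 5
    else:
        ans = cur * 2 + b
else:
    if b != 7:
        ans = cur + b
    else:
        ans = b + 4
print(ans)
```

cur=0, b=2
cur > 4 is False; b != 7 is True
→ ans = cur + b = 2

2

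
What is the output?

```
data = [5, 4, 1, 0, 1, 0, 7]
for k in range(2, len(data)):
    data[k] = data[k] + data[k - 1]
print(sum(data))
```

44

k=2: data[2] = 1+4 = 5 → [5, 4, 5, 0, 1, 0, 7]
k=3: data[3] = 0+5 = 5 → [5, 4, 5, 5, 1, 0, 7]
k=4: data[4] = 1+5 = 6 → [5, 4, 5, 5, 6, 0, 7]
k=5: data[5] = 0+6 = 6 → [5, 4, 5, 5, 6, 6, 7]
k=6: data[6] = 7+6 = 13 → [5, 4, 5, 5, 6, 6, 13]
sum = 44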